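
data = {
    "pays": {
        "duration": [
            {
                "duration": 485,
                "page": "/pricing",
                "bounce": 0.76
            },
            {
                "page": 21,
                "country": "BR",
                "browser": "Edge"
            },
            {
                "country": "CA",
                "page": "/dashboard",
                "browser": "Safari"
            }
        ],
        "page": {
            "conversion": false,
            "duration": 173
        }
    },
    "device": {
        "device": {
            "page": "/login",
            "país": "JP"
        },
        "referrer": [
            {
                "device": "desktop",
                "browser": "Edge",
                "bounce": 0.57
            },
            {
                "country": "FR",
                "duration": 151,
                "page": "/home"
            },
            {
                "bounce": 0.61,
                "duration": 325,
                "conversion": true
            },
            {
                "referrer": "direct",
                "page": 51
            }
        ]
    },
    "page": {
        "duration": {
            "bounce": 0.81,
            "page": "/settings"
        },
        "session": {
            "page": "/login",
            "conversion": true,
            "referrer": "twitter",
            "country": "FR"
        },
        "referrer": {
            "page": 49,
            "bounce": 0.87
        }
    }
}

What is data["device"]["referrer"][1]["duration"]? 151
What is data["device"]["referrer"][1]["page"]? "/home"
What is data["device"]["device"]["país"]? "JP"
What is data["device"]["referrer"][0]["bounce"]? 0.57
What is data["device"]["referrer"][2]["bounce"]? 0.61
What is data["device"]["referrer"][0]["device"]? "desktop"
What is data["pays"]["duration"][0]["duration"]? 485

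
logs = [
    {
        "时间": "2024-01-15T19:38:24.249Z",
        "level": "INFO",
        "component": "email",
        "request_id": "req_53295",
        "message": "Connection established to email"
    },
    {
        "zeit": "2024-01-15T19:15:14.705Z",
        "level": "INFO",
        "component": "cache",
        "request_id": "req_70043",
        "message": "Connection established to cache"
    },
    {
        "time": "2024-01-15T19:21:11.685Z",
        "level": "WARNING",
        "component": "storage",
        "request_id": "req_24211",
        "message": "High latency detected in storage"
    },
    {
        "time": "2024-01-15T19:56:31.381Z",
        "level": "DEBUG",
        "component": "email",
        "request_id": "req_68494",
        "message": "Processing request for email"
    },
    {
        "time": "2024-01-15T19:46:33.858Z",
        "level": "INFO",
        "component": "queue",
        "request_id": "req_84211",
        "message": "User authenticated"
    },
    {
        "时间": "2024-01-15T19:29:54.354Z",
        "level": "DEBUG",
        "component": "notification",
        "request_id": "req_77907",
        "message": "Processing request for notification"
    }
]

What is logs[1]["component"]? "cache"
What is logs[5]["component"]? "notification"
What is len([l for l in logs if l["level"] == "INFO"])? 3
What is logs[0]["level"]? "INFO"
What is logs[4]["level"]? "INFO"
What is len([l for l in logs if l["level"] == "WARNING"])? 1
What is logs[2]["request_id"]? "req_24211"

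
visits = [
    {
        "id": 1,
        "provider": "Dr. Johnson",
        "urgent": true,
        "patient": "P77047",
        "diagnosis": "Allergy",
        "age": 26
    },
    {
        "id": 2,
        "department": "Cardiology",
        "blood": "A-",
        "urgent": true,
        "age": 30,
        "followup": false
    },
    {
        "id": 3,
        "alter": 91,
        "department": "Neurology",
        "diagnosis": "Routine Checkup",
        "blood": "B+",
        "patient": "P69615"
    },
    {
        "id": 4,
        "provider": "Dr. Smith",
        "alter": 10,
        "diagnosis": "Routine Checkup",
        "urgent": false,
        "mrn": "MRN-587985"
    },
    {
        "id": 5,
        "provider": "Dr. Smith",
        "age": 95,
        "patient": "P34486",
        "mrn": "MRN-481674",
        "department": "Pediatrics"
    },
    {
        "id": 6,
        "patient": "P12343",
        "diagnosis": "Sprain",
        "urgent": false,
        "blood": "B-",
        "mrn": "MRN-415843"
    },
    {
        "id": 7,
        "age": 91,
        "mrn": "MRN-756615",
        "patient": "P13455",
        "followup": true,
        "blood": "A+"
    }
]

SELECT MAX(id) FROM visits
7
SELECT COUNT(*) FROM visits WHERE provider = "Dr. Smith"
2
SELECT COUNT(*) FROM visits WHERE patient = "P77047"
1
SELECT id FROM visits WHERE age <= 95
[1, 2, 5, 7]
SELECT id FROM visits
[1, 2, 3, 4, 5, 6, 7]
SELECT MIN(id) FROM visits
1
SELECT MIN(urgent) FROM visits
False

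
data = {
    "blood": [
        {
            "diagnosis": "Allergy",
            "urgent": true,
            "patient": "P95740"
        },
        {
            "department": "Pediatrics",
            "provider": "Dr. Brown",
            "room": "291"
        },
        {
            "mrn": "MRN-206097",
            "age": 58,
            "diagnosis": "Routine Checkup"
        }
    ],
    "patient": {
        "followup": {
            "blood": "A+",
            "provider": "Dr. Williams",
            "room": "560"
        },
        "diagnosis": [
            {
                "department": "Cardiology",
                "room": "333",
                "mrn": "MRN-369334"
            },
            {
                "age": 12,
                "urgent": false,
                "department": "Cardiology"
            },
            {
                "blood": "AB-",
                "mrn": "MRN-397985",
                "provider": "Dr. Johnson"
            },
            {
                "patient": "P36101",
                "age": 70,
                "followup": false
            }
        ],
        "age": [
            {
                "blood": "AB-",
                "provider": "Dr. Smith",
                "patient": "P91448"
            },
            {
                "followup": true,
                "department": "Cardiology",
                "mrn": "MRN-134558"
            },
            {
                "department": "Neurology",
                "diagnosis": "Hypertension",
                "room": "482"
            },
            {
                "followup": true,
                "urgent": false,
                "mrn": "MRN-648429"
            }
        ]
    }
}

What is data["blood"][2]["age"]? 58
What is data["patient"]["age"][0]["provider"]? "Dr. Smith"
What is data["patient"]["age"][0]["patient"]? "P91448"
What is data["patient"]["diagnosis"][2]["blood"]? "AB-"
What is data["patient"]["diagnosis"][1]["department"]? "Cardiology"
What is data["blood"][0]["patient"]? "P95740"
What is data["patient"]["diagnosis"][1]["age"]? 12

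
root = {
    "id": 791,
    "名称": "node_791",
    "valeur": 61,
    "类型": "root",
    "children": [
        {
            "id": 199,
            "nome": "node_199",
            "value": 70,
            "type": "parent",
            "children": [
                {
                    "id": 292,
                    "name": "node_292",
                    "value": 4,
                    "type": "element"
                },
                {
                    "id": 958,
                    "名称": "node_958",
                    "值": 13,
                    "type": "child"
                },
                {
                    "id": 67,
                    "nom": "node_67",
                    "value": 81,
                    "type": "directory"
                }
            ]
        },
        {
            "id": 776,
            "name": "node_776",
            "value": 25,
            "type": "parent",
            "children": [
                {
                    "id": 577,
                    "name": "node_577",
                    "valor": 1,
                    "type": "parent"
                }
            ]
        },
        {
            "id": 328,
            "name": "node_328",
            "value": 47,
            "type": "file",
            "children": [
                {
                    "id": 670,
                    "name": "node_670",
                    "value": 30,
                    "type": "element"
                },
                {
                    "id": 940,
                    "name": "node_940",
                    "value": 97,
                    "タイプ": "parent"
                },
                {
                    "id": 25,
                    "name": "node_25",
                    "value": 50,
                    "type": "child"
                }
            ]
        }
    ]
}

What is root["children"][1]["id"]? 776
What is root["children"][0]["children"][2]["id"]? 67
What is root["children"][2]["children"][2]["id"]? 25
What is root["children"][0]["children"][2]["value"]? 81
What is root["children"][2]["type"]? "file"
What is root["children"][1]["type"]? "parent"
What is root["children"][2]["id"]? 328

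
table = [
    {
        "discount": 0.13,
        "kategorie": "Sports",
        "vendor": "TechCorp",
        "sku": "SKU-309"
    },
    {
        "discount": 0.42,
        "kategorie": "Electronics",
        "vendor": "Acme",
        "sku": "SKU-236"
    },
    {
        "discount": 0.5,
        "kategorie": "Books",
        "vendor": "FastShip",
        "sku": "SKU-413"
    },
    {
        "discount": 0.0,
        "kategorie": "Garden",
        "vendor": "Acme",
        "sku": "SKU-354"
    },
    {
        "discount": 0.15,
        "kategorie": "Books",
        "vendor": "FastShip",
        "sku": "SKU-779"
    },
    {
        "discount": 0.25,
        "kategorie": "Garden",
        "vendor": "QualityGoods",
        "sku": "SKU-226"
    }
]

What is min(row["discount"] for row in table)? 0.0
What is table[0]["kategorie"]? "Sports"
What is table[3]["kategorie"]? "Garden"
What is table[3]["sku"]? "SKU-354"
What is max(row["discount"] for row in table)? 0.5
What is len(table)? 6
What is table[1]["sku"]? "SKU-236"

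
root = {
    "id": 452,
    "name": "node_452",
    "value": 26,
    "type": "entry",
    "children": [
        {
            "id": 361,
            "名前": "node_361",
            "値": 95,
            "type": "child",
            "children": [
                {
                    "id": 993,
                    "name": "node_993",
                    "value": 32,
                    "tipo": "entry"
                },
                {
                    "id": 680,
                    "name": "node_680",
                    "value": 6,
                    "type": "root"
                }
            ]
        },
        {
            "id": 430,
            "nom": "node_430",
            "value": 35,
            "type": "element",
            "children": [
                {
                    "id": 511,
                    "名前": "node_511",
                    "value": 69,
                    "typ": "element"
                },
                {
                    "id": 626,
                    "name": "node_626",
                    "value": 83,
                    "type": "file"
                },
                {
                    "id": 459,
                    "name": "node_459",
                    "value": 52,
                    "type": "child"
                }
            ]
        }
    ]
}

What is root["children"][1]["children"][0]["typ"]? "element"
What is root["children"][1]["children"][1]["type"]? "file"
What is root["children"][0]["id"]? 361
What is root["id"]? 452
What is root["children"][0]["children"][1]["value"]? 6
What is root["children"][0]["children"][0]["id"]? 993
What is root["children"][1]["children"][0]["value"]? 69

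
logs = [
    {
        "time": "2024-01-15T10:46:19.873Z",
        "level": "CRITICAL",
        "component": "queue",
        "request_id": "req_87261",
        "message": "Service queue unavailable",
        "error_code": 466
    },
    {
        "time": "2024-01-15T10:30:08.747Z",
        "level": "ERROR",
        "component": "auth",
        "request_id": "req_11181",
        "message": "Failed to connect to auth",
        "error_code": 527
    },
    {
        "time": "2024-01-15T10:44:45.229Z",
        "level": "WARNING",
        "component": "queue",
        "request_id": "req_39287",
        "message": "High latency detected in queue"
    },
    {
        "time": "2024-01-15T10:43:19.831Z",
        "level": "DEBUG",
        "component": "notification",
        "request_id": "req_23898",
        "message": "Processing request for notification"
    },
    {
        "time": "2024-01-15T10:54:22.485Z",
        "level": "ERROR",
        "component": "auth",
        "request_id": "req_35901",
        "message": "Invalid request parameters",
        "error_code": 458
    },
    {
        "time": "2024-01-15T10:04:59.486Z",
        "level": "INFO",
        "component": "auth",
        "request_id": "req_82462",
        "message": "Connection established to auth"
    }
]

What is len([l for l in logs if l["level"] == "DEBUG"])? 1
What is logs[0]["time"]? "2024-01-15T10:46:19.873Z"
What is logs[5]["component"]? "auth"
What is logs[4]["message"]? "Invalid request parameters"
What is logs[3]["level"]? "DEBUG"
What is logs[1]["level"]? "ERROR"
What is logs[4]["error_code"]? 458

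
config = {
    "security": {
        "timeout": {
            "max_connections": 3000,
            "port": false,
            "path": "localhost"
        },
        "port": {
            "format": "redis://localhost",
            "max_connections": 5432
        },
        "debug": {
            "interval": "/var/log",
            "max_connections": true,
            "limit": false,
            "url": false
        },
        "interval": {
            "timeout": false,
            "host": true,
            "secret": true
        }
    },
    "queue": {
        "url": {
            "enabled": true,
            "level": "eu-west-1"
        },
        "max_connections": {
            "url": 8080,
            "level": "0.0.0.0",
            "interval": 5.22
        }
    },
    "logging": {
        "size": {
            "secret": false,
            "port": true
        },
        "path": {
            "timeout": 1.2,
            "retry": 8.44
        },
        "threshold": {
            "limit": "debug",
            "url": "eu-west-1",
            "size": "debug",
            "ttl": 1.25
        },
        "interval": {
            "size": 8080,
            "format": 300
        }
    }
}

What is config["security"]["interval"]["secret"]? True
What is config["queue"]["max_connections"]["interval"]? 5.22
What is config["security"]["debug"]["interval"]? "/var/log"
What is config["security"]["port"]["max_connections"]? 5432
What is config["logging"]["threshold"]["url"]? "eu-west-1"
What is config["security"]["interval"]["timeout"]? False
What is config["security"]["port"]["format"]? "redis://localhost"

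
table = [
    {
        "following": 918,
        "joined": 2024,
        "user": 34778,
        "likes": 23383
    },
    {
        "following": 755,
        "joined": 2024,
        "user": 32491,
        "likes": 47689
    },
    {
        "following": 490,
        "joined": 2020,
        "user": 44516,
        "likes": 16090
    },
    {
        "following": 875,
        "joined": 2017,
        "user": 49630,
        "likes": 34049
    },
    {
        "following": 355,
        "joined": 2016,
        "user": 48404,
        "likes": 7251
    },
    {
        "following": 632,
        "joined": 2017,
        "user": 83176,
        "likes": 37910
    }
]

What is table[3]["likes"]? 34049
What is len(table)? 6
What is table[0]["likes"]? 23383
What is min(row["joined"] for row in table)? 2016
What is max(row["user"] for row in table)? 83176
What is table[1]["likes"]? 47689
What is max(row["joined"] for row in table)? 2024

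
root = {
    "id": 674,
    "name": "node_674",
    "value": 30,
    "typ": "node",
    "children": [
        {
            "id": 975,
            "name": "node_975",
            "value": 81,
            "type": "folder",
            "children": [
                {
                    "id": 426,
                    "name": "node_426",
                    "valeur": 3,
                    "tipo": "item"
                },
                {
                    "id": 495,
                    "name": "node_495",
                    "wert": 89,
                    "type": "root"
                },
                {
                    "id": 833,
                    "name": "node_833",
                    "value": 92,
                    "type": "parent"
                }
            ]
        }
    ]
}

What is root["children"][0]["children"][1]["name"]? "node_495"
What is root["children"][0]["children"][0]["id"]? 426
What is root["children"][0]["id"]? 975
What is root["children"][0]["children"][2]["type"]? "parent"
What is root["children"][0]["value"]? 81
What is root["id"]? 674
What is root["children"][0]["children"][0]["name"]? "node_426"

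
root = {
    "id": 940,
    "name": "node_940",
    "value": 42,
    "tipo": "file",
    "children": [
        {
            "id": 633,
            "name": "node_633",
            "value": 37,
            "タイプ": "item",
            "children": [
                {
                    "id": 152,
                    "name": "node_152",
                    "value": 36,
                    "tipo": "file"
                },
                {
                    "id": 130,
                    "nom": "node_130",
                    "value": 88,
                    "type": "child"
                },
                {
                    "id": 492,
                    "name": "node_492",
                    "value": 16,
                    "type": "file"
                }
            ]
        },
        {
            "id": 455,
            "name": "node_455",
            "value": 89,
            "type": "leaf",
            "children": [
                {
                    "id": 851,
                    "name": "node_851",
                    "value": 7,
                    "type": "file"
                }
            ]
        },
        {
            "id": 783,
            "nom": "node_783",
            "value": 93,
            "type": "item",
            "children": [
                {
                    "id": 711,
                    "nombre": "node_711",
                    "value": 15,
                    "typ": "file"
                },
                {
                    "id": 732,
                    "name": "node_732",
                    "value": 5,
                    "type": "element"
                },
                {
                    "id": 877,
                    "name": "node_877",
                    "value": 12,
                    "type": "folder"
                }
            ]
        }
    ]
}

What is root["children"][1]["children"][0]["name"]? "node_851"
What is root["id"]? 940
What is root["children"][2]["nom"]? "node_783"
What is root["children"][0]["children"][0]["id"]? 152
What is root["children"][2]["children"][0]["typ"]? "file"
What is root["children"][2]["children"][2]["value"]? 12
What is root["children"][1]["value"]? 89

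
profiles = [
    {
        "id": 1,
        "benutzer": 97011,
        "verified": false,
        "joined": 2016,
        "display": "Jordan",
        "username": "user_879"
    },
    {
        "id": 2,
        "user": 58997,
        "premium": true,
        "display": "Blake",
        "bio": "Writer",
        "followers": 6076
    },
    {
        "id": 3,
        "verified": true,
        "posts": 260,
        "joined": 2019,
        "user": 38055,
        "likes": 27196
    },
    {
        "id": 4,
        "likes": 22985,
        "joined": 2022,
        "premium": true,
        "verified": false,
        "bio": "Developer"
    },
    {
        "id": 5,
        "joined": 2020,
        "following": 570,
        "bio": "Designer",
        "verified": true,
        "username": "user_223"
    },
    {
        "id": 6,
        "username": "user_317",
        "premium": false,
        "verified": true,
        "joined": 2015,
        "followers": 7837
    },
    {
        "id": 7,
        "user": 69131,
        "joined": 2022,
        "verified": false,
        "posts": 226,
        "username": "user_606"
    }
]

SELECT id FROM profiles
[1, 2, 3, 4, 5, 6, 7]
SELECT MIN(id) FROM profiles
1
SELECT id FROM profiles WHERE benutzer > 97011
[]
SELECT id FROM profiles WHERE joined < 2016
[6]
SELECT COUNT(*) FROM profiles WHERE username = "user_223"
1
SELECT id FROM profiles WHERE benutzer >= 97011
[1]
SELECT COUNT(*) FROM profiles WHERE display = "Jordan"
1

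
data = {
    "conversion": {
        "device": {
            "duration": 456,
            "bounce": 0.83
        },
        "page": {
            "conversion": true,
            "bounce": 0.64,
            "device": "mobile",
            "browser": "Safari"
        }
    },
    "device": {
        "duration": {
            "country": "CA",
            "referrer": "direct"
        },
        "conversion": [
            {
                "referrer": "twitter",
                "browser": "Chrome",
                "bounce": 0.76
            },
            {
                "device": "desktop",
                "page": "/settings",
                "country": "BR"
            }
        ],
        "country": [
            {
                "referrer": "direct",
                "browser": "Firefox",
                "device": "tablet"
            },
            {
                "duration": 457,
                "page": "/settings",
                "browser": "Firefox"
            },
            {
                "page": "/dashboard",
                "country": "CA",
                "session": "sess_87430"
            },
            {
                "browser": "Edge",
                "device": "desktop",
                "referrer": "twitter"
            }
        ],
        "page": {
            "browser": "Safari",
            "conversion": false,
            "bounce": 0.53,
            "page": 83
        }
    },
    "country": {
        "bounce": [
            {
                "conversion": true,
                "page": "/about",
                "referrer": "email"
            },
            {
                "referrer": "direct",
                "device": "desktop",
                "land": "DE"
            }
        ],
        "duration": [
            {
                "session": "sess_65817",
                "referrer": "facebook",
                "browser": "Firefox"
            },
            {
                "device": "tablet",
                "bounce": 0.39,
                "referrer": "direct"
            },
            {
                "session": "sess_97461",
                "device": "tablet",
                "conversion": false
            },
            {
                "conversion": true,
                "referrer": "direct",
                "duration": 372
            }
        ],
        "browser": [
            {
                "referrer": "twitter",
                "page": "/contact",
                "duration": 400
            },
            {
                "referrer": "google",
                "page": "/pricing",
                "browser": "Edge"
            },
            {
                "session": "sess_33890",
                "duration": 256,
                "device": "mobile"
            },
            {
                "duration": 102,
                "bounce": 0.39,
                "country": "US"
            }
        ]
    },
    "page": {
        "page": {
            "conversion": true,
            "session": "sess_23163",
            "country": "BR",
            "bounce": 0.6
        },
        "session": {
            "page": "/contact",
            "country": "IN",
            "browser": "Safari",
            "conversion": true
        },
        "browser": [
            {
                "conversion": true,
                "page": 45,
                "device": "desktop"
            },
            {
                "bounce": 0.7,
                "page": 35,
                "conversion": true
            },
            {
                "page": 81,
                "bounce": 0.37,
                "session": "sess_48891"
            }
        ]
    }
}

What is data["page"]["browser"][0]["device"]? "desktop"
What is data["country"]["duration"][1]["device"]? "tablet"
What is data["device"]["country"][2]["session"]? "sess_87430"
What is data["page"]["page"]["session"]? "sess_23163"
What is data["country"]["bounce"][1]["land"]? "DE"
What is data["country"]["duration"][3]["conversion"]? True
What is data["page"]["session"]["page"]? "/contact"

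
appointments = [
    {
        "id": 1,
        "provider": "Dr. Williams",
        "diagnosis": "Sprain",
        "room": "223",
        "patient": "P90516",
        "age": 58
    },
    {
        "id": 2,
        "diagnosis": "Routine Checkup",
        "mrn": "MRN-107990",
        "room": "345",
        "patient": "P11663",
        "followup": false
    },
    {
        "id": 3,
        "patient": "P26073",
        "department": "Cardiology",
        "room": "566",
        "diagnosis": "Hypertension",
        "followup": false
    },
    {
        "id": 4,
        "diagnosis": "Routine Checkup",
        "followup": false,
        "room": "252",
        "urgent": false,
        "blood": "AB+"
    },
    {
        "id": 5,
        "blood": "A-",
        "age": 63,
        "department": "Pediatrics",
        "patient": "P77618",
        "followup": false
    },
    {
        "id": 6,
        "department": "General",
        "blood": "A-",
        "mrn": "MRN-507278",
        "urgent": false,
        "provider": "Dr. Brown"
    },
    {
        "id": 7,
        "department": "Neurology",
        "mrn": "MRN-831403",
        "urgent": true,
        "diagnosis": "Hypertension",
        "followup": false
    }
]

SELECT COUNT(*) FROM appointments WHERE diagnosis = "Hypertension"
2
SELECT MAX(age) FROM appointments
63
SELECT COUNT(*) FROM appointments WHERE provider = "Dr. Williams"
1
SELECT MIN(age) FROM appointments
58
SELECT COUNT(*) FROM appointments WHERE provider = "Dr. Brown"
1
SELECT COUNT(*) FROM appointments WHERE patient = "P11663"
1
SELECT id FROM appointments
[1, 2, 3, 4, 5, 6, 7]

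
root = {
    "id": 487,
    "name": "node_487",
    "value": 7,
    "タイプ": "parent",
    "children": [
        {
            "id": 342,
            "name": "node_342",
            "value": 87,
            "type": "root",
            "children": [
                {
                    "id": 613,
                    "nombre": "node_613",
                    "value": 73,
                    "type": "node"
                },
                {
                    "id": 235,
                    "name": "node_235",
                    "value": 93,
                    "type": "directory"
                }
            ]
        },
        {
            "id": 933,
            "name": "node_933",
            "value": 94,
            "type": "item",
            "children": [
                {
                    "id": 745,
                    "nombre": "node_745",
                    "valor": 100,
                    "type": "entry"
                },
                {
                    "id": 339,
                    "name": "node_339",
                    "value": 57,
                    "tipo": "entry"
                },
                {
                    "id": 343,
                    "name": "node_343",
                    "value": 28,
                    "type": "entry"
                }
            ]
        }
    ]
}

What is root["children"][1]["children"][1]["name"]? "node_339"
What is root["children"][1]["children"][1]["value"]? 57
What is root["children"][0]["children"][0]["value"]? 73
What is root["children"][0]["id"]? 342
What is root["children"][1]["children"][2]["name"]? "node_343"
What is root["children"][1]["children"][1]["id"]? 339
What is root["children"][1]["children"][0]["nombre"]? "node_745"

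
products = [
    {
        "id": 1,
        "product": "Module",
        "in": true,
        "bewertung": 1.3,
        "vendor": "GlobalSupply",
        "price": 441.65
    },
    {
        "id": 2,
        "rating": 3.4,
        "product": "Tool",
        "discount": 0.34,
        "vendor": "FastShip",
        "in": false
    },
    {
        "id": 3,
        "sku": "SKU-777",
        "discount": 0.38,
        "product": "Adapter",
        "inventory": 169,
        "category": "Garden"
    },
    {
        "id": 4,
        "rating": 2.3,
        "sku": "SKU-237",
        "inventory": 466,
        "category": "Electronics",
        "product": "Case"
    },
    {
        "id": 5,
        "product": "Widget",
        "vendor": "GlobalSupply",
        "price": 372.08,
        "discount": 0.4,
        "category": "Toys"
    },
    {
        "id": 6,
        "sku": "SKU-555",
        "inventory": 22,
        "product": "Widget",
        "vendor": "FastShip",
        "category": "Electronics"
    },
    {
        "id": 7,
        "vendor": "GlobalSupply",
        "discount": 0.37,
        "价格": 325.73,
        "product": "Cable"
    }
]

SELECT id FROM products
[1, 2, 3, 4, 5, 6, 7]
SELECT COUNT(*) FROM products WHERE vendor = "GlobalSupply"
3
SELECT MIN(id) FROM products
1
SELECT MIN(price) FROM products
372.08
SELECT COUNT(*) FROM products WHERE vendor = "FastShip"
2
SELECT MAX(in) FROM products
True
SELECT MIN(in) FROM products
False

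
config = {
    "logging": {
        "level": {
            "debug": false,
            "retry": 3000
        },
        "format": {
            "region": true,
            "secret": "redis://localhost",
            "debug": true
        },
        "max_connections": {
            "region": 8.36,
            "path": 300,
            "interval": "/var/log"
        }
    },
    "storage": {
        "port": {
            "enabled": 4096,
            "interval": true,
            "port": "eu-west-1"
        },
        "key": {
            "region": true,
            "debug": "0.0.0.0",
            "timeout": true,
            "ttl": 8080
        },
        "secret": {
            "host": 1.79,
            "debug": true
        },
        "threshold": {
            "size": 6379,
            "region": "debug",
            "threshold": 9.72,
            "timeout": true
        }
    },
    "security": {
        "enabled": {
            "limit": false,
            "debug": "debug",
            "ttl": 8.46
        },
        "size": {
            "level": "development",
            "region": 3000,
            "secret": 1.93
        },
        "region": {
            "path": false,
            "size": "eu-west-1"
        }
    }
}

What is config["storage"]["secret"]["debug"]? True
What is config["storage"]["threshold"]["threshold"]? 9.72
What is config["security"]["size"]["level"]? "development"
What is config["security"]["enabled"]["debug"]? "debug"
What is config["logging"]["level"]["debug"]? False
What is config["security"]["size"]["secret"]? 1.93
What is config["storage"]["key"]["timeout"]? True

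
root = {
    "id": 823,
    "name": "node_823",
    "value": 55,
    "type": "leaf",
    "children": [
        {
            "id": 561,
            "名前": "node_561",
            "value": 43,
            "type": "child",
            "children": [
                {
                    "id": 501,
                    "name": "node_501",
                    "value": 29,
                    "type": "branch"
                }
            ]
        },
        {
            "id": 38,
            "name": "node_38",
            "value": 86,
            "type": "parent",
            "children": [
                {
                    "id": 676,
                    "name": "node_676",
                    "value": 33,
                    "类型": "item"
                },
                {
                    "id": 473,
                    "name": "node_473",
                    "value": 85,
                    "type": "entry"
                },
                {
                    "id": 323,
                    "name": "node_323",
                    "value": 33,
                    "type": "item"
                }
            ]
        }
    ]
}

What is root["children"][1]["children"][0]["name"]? "node_676"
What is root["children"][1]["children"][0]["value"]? 33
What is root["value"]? 55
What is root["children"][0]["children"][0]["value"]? 29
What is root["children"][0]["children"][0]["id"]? 501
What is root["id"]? 823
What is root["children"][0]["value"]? 43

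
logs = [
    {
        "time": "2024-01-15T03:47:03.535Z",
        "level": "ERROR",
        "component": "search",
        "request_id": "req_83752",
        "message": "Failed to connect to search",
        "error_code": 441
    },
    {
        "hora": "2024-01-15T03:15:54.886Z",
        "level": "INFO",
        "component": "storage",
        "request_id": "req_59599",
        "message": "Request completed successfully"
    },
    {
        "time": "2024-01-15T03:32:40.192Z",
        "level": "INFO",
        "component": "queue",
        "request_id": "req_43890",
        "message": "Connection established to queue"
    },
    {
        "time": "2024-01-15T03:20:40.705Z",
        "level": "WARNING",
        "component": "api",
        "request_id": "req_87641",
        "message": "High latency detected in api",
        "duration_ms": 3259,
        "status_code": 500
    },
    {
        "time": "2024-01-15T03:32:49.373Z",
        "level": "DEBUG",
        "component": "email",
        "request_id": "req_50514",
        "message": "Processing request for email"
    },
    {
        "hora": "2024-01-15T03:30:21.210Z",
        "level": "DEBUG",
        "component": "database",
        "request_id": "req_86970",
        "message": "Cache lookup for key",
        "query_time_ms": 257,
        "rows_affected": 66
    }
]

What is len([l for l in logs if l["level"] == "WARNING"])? 1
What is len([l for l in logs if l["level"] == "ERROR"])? 1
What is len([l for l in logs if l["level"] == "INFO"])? 2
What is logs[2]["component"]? "queue"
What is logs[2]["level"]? "INFO"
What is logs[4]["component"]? "email"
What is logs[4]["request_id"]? "req_50514"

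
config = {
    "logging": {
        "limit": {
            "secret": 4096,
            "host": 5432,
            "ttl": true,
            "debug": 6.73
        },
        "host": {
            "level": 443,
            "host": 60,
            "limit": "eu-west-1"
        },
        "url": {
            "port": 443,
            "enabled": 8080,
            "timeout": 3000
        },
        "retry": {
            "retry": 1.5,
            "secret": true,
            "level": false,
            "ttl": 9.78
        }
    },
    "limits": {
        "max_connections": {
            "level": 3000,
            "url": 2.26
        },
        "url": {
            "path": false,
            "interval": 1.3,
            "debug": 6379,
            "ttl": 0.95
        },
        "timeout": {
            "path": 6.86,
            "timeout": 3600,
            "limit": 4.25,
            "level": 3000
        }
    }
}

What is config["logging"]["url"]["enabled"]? 8080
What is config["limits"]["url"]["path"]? False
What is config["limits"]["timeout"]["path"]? 6.86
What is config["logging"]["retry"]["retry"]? 1.5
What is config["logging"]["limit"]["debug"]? 6.73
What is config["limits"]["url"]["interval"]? 1.3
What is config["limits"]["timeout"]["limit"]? 4.25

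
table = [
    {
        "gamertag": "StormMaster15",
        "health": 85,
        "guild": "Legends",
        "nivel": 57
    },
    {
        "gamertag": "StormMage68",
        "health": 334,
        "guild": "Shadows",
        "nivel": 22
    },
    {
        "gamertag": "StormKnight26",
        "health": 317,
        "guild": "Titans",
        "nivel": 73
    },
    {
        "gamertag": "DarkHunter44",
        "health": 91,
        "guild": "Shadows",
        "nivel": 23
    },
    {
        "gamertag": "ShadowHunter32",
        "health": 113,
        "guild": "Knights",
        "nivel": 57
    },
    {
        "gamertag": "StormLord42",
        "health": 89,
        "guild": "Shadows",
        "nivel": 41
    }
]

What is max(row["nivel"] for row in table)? 73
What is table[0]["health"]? 85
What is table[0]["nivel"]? 57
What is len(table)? 6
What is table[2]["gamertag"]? "StormKnight26"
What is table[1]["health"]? 334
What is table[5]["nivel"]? 41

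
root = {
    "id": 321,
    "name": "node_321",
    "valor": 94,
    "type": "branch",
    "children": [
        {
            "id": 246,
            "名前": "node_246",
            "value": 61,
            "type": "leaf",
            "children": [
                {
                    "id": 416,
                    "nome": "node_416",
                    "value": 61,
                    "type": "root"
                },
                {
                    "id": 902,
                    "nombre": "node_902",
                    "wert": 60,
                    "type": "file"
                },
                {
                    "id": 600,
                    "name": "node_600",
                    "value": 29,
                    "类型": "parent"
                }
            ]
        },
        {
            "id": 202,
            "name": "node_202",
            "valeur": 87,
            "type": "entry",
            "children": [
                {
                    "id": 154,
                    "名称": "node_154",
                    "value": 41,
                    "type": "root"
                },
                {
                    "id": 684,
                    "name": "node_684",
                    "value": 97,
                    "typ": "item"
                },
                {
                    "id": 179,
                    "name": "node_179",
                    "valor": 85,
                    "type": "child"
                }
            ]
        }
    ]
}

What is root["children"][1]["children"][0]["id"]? 154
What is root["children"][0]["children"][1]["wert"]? 60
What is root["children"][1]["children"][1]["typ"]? "item"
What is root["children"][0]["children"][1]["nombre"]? "node_902"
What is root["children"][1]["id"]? 202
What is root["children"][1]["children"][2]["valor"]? 85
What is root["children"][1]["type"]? "entry"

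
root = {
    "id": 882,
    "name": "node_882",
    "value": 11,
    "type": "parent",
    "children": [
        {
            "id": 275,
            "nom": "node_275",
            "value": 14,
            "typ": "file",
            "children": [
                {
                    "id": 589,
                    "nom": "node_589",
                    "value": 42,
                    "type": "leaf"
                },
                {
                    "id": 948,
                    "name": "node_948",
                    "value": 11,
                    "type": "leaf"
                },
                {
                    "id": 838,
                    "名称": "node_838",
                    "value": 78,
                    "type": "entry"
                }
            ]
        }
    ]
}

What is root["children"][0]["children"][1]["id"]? 948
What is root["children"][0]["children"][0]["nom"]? "node_589"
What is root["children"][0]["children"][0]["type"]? "leaf"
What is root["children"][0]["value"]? 14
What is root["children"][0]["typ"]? "file"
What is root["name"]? "node_882"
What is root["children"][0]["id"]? 275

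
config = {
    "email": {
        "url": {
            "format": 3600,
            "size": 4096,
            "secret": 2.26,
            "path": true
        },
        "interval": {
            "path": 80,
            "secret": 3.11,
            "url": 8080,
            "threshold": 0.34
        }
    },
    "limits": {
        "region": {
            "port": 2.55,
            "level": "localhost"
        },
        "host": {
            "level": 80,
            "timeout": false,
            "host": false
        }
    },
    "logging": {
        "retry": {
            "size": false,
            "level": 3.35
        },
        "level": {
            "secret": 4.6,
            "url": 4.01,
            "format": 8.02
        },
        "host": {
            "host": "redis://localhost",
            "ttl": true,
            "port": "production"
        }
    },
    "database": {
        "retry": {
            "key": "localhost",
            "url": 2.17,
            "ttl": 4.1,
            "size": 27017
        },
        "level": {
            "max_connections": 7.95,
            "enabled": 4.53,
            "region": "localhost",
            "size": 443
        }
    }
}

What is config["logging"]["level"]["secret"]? 4.6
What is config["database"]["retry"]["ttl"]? 4.1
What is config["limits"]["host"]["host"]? False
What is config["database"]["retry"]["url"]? 2.17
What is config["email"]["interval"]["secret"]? 3.11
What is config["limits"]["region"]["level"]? "localhost"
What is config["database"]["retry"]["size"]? 27017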